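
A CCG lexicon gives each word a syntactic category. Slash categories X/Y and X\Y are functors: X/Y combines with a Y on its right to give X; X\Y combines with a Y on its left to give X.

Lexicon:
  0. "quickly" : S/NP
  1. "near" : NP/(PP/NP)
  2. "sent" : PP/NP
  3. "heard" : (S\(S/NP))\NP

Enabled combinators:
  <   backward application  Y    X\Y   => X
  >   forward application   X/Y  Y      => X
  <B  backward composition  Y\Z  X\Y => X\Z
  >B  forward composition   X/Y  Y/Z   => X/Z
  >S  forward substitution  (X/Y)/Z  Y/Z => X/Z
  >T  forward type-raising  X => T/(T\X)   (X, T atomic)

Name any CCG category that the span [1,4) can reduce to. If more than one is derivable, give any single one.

S\(S/NP)

[0,4] S   <
  [0,1] "quickly" : S/NP
  [1,4] S\(S/NP)   <
    [1,3] NP   >
      [1,2] "near" : NP/(PP/NP)
      [2,3] "sent" : PP/NP
    [3,4] "heard" : (S\(S/NP))\NP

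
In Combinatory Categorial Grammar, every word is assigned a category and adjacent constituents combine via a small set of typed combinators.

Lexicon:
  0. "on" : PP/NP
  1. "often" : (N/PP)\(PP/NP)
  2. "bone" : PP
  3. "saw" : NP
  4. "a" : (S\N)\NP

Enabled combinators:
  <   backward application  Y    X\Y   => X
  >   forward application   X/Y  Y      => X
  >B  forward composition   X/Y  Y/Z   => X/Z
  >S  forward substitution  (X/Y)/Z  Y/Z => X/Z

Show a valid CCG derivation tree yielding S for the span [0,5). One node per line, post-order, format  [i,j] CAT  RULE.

[0,1] PP/NP  lex  "on"
[1,2] (N/PP)\(PP/NP)  lex  "often"
[0,2] N/PP  <  k=1
[2,3] PP  lex  "bone"
[0,3] N  >  k=2
[3,4] NP  lex  "saw"
[4,5] (S\N)\NP  lex  "a"
[3,5] S\N  <  k=4
[0,5] S  <  k=3

[0,5] S   <
  [0,3] N   >
    [0,2] N/PP   <
      [0,1] "on" : PP/NP
      [1,2] "often" : (N/PP)\(PP/NP)
    [2,3] "bone" : PP
  [3,5] S\N   <
    [3,4] "saw" : NP
    [4,5] "a" : (S\N)\NP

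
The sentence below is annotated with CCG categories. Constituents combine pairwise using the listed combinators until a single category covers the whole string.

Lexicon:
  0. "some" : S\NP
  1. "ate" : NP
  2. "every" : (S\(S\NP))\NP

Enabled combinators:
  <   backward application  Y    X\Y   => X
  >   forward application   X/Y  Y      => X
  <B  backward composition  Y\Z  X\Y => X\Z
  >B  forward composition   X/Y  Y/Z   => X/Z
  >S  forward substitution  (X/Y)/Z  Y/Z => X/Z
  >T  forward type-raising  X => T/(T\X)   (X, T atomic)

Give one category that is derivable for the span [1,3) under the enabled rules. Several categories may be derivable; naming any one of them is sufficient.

[0,3] S   <
  [0,1] "some" : S\NP
  [1,3] S\(S\NP)   <
    [1,2] "ate" : NP
    [2,3] "every" : (S\(S\NP))\NP

S\(S\NP)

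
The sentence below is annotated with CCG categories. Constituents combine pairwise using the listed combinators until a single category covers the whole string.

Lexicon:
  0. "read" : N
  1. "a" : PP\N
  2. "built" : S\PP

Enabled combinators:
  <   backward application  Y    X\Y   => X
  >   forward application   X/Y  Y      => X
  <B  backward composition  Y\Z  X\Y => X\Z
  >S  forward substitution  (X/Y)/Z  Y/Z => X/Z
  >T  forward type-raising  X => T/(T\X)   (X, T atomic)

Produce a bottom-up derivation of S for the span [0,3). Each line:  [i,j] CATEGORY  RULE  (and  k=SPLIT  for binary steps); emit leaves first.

[0,3] S   <
  [0,1] "read" : N
  [1,3] S\N   <B
    [1,2] "a" : PP\N
    [2,3] "built" : S\PP

[0,1] N  lex  "read"
[1,2] PP\N  lex  "a"
[2,3] S\PP  lex  "built"
[1,3] S\N  <B  k=2
[0,3] S  <  k=1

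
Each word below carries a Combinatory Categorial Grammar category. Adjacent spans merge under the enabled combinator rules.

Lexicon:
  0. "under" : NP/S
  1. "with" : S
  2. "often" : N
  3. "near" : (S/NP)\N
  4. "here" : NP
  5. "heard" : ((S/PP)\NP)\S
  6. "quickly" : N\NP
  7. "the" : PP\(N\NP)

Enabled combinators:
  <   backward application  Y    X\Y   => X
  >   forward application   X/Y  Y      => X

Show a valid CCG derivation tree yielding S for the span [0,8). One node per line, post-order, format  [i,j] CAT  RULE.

[0,1] NP/S  lex  "under"
[1,2] S  lex  "with"
[0,2] NP  >  k=1
[2,3] N  lex  "often"
[3,4] (S/NP)\N  lex  "near"
[2,4] S/NP  <  k=3
[4,5] NP  lex  "here"
[2,5] S  >  k=4
[5,6] ((S/PP)\NP)\S  lex  "heard"
[2,6] (S/PP)\NP  <  k=5
[0,6] S/PP  <  k=2
[6,7] N\NP  lex  "quickly"
[7,8] PP\(N\NP)  lex  "the"
[6,8] PP  <  k=7
[0,8] S  >  k=6

[0,8] S   >
  [0,6] S/PP   <
    [0,2] NP   >
      [0,1] "under" : NP/S
      [1,2] "with" : S
    [2,6] (S/PP)\NP   <
      [2,5] S   >
        [2,4] S/NP   <
          [2,3] "often" : N
          [3,4] "near" : (S/NP)\N
        [4,5] "here" : NP
      [5,6] "heard" : ((S/PP)\NP)\S
  [6,8] PP   <
    [6,7] "quickly" : N\NP
    [7,8] "the" : PP\(N\NP)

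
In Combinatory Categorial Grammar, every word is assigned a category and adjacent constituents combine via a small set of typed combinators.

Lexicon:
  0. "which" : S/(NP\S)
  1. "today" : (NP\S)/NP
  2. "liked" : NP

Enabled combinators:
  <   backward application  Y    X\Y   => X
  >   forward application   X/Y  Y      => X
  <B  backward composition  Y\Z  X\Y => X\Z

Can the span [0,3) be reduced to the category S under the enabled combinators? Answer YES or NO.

YES

[0,3] S   >
  [0,1] "which" : S/(NP\S)
  [1,3] NP\S   >
    [1,2] "today" : (NP\S)/NP
    [2,3] "liked" : NP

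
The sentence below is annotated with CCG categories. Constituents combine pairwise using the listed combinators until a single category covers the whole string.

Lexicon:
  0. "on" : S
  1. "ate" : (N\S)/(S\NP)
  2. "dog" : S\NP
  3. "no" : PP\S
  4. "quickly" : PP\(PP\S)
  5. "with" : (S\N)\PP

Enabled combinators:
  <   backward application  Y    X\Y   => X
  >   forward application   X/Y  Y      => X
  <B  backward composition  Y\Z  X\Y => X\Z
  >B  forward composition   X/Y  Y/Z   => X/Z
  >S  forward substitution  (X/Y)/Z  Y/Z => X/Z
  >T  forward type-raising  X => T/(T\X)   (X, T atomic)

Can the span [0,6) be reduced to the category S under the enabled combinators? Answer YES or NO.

YES

[0,6] S   <
  [0,3] N   <
    [0,1] "on" : S
    [1,3] N\S   >
      [1,2] "ate" : (N\S)/(S\NP)
      [2,3] "dog" : S\NP
  [3,6] S\N   <
    [3,5] PP   <
      [3,4] "no" : PP\S
      [4,5] "quickly" : PP\(PP\S)
    [5,6] "with" : (S\N)\PP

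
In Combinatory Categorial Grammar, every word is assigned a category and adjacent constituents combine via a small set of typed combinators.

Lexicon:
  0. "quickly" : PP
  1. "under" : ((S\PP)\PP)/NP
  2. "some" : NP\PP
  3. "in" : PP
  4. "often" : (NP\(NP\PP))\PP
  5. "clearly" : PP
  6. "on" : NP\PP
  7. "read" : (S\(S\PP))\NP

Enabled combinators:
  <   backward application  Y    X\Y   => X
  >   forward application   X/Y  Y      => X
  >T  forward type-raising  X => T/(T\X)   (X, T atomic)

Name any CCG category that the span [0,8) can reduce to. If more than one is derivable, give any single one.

[0,8] S   <
  [0,5] S\PP   <
    [0,1] "quickly" : PP
    [1,5] (S\PP)\PP   >
      [1,2] "under" : ((S\PP)\PP)/NP
      [2,5] NP   <
        [2,3] "some" : NP\PP
        [3,5] NP\(NP\PP)   <
          [3,4] "in" : PP
          [4,5] "often" : (NP\(NP\PP))\PP
  [5,8] S\(S\PP)   <
    [5,7] NP   <
      [5,6] "clearly" : PP
      [6,7] "on" : NP\PP
    [7,8] "read" : (S\(S\PP))\NP

S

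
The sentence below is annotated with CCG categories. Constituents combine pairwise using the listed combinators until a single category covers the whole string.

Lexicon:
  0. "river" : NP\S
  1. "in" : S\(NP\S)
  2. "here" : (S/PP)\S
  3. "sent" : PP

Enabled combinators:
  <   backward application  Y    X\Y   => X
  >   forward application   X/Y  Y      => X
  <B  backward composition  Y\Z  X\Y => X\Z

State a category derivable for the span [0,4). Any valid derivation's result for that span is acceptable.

S

[0,4] S   >
  [0,3] S/PP   <
    [0,2] S   <
      [0,1] "river" : NP\S
      [1,2] "in" : S\(NP\S)
    [2,3] "here" : (S/PP)\S
  [3,4] "sent" : PP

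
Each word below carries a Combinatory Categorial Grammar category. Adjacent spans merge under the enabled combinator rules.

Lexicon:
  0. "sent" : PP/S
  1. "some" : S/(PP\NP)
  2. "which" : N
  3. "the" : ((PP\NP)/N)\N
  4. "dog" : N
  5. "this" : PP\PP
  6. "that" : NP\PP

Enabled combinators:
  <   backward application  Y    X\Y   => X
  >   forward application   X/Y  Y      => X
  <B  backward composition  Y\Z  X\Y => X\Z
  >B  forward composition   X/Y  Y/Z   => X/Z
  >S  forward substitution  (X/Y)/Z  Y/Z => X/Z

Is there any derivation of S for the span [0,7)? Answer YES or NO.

PP/S S/(PP\NP) N ((PP\NP)/N)\N N PP\PP NP\PP
CKY chart[0,7] = {NP}; S ∉ chart

NO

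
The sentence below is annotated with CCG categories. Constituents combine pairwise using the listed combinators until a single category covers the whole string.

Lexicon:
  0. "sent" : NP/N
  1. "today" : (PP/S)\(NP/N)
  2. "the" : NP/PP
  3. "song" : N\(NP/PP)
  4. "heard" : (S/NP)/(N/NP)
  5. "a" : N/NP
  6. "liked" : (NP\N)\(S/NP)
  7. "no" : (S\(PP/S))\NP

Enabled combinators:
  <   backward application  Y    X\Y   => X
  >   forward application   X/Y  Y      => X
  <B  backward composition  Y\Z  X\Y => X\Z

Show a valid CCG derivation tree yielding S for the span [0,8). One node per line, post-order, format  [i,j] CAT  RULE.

[0,8] S   <
  [0,2] PP/S   <
    [0,1] "sent" : NP/N
    [1,2] "today" : (PP/S)\(NP/N)
  [2,8] S\(PP/S)   <
    [2,7] NP   <
      [2,4] N   <
        [2,3] "the" : NP/PP
        [3,4] "song" : N\(NP/PP)
      [4,7] NP\N   <
        [4,6] S/NP   >
          [4,5] "heard" : (S/NP)/(N/NP)
          [5,6] "a" : N/NP
        [6,7] "liked" : (NP\N)\(S/NP)
    [7,8] "no" : (S\(PP/S))\NP

[0,1] NP/N  lex  "sent"
[1,2] (PP/S)\(NP/N)  lex  "today"
[0,2] PP/S  <  k=1
[2,3] NP/PP  lex  "the"
[3,4] N\(NP/PP)  lex  "song"
[2,4] N  <  k=3
[4,5] (S/NP)/(N/NP)  lex  "heard"
[5,6] N/NP  lex  "a"
[4,6] S/NP  >  k=5
[6,7] (NP\N)\(S/NP)  lex  "liked"
[4,7] NP\N  <  k=6
[2,7] NP  <  k=4
[7,8] (S\(PP/S))\NP  lex  "no"
[2,8] S\(PP/S)  <  k=7
[0,8] S  <  k=2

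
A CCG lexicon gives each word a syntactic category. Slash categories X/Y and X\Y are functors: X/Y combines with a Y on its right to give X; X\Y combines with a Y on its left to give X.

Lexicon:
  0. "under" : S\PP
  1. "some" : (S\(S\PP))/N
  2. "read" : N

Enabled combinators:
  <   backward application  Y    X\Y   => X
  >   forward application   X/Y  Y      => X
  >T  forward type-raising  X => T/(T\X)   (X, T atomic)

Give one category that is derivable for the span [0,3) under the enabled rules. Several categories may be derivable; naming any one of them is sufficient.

[0,3] S   <
  [0,1] "under" : S\PP
  [1,3] S\(S\PP)   >
    [1,2] "some" : (S\(S\PP))/N
    [2,3] "read" : N

S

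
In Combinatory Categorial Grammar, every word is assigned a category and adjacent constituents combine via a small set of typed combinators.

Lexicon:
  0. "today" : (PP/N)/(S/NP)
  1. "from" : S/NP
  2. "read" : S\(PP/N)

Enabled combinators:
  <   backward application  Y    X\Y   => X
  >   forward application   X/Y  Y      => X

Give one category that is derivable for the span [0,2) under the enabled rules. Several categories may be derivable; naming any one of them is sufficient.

PP/N

[0,3] S   <
  [0,2] PP/N   >
    [0,1] "today" : (PP/N)/(S/NP)
    [1,2] "from" : S/NP
  [2,3] "read" : S\(PP/N)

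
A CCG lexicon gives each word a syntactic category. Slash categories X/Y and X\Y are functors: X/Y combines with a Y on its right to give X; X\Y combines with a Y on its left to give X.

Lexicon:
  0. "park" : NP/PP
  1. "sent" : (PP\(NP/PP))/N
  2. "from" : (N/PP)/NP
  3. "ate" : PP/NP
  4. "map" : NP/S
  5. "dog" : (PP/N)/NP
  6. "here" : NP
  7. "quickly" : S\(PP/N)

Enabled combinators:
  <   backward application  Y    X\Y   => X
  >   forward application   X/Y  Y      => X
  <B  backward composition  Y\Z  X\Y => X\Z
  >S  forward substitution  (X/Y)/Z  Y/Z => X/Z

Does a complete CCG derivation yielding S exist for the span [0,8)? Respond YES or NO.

NP/PP (PP\(NP/PP))/N (N/PP)/NP PP/NP NP/S (PP/N)/NP NP S\(PP/N)
CKY chart[0,8] = {PP}; S ∉ chart

NO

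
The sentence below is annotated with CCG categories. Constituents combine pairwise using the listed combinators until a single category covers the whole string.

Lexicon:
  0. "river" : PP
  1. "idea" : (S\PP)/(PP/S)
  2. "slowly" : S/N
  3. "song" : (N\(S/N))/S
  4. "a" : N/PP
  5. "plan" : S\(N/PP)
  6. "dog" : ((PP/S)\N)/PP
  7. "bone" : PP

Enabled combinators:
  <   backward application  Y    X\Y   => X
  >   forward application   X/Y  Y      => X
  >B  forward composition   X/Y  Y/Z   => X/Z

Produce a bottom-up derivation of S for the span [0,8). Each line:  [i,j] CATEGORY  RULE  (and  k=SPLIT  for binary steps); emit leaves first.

[0,1] PP  lex  "river"
[1,2] (S\PP)/(PP/S)  lex  "idea"
[2,3] S/N  lex  "slowly"
[3,4] (N\(S/N))/S  lex  "song"
[4,5] N/PP  lex  "a"
[5,6] S\(N/PP)  lex  "plan"
[4,6] S  <  k=5
[3,6] N\(S/N)  >  k=4
[2,6] N  <  k=3
[6,7] ((PP/S)\N)/PP  lex  "dog"
[7,8] PP  lex  "bone"
[6,8] (PP/S)\N  >  k=7
[2,8] PP/S  <  k=6
[1,8] S\PP  >  k=2
[0,8] S  <  k=1

[0,8] S   <
  [0,1] "river" : PP
  [1,8] S\PP   >
    [1,2] "idea" : (S\PP)/(PP/S)
    [2,8] PP/S   <
      [2,6] N   <
        [2,3] "slowly" : S/N
        [3,6] N\(S/N)   >
          [3,4] "song" : (N\(S/N))/S
          [4,6] S   <
            [4,5] "a" : N/PP
            [5,6] "plan" : S\(N/PP)
      [6,8] (PP/S)\N   >
        [6,7] "dog" : ((PP/S)\N)/PP
        [7,8] "bone" : PP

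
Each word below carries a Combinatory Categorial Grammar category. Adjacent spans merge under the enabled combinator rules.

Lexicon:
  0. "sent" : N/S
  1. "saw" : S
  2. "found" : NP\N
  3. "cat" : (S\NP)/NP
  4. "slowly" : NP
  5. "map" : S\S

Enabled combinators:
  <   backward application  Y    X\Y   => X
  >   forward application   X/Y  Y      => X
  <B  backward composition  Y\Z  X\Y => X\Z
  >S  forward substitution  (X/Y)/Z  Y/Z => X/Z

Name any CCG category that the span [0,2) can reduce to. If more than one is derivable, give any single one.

N

[0,6] S   <
  [0,2] N   >
    [0,1] "sent" : N/S
    [1,2] "saw" : S
  [2,6] S\N   <B
    [2,3] "found" : NP\N
    [3,6] S\NP   <B
      [3,5] S\NP   >
        [3,4] "cat" : (S\NP)/NP
        [4,5] "slowly" : NP
      [5,6] "map" : S\S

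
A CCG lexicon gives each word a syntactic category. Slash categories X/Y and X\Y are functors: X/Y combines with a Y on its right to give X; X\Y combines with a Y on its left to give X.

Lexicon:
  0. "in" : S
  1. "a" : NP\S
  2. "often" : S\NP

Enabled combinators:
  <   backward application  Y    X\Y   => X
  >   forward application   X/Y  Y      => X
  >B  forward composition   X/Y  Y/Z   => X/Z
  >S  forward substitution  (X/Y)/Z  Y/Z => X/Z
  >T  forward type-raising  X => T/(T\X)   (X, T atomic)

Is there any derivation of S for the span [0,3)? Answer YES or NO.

[0,3] S   <
  [0,2] NP   <
    [0,1] "in" : S
    [1,2] "a" : NP\S
  [2,3] "often" : S\NP

YES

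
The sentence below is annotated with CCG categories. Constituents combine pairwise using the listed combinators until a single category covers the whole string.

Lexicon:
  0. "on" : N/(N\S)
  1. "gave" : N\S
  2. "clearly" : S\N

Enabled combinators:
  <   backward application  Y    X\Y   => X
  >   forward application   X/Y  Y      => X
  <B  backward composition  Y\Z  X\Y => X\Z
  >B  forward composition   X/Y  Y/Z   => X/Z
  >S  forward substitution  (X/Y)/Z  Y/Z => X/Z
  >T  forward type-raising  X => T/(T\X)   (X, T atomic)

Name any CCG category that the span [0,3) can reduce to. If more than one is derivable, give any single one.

S

[0,3] S   <
  [0,2] N   >
    [0,1] "on" : N/(N\S)
    [1,2] "gave" : N\S
  [2,3] "clearly" : S\N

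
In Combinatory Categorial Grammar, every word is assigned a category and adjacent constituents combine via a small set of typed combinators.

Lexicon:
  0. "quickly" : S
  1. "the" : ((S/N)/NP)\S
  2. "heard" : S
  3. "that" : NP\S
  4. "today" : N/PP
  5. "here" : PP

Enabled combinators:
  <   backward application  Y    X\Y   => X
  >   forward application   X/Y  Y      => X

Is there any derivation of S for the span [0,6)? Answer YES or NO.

YES

[0,6] S   >
  [0,4] S/N   >
    [0,2] (S/N)/NP   <
      [0,1] "quickly" : S
      [1,2] "the" : ((S/N)/NP)\S
    [2,4] NP   <
      [2,3] "heard" : S
      [3,4] "that" : NP\S
  [4,6] N   >
    [4,5] "today" : N/PP
    [5,6] "here" : PP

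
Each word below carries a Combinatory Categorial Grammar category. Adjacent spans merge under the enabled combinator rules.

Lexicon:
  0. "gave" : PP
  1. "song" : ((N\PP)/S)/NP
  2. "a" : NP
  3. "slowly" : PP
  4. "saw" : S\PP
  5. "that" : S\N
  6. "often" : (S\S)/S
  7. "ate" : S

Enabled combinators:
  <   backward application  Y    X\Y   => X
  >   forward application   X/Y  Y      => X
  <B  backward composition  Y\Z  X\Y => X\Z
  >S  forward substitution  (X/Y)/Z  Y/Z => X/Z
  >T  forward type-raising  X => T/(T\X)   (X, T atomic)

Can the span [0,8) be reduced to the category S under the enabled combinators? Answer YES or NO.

YES

[0,8] S   >
  [0,1] S/(S\PP)   >T
    [0,1] "gave" : PP
  [1,8] S\PP   <B
    [1,5] N\PP   >
      [1,3] (N\PP)/S   >
        [1,2] "song" : ((N\PP)/S)/NP
        [2,3] "a" : NP
      [3,5] S   <
        [3,4] "slowly" : PP
        [4,5] "saw" : S\PP
    [5,8] S\N   <B
      [5,6] "that" : S\N
      [6,8] S\S   >
        [6,7] "often" : (S\S)/S
        [7,8] "ate" : S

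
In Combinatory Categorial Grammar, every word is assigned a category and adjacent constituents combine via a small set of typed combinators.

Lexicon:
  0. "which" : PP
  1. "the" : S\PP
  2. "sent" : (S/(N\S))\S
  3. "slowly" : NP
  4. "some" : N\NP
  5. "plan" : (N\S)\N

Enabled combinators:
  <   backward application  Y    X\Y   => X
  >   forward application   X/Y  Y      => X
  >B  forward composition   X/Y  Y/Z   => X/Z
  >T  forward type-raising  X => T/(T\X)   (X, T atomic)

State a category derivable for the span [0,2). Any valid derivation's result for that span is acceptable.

S

[0,6] S   >
  [0,3] S/(N\S)   <
    [0,2] S   <
      [0,1] "which" : PP
      [1,2] "the" : S\PP
    [2,3] "sent" : (S/(N\S))\S
  [3,6] N\S   <
    [3,5] N   <
      [3,4] "slowly" : NP
      [4,5] "some" : N\NP
    [5,6] "plan" : (N\S)\N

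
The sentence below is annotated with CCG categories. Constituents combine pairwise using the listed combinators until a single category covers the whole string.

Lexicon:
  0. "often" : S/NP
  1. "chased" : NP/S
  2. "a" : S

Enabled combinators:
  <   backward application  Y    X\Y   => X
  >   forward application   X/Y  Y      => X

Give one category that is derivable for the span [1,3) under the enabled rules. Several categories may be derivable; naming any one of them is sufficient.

[0,3] S   >
  [0,1] "often" : S/NP
  [1,3] NP   >
    [1,2] "chased" : NP/S
    [2,3] "a" : S

NP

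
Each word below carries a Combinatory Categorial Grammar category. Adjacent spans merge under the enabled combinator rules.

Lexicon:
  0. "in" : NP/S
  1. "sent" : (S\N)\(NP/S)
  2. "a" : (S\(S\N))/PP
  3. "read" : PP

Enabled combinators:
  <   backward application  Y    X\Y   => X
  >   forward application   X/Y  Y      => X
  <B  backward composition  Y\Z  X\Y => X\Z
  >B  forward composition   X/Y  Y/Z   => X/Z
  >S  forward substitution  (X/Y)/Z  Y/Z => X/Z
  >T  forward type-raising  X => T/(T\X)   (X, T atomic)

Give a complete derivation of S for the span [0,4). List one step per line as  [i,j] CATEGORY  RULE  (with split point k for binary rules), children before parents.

[0,4] S   <
  [0,2] S\N   <
    [0,1] "in" : NP/S
    [1,2] "sent" : (S\N)\(NP/S)
  [2,4] S\(S\N)   >
    [2,3] "a" : (S\(S\N))/PP
    [3,4] "read" : PP

[0,1] NP/S  lex  "in"
[1,2] (S\N)\(NP/S)  lex  "sent"
[0,2] S\N  <  k=1
[2,3] (S\(S\N))/PP  lex  "a"
[3,4] PP  lex  "read"
[2,4] S\(S\N)  >  k=3
[0,4] S  <  k=2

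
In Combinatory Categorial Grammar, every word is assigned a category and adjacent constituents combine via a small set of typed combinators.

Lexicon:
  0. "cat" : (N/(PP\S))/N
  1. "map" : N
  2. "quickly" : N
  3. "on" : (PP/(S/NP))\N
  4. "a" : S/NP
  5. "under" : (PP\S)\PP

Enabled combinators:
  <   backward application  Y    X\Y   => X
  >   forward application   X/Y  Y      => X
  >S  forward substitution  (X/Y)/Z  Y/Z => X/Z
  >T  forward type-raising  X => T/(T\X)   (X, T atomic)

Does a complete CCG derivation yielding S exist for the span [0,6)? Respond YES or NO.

NO

(N/(PP\S))/N N N (PP/(S/NP))\N S/NP (PP\S)\PP
CKY chart[0,6] = {N, N/(N\N), NP/(NP\N), PP/(PP\N), S/(S\N)}; S ∉ chart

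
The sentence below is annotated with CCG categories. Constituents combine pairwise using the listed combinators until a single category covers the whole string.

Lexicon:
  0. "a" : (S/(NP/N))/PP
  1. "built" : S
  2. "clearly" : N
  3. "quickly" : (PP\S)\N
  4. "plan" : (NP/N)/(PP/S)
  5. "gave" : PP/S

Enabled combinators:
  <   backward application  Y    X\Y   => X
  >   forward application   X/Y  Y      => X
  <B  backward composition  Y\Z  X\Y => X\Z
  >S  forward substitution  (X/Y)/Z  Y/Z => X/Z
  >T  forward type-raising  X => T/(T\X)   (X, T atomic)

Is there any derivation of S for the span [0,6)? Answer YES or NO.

[0,6] S   >
  [0,4] S/(NP/N)   >
    [0,1] "a" : (S/(NP/N))/PP
    [1,4] PP   >
      [1,2] PP/(PP\S)   >T
        [1,2] "built" : S
      [2,4] PP\S   <
        [2,3] "clearly" : N
        [3,4] "quickly" : (PP\S)\N
  [4,6] NP/N   >
    [4,5] "plan" : (NP/N)/(PP/S)
    [5,6] "gave" : PP/S

YES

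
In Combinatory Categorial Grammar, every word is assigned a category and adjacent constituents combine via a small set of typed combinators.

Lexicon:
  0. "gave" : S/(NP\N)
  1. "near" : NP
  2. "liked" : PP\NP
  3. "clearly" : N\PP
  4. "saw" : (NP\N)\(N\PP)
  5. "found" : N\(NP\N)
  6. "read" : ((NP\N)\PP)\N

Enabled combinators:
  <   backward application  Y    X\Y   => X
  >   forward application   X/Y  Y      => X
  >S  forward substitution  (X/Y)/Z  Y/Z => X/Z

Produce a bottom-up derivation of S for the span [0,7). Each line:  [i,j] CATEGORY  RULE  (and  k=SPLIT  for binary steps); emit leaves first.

[0,1] S/(NP\N)  lex  "gave"
[1,2] NP  lex  "near"
[2,3] PP\NP  lex  "liked"
[1,3] PP  <  k=2
[3,4] N\PP  lex  "clearly"
[4,5] (NP\N)\(N\PP)  lex  "saw"
[3,5] NP\N  <  k=4
[5,6] N\(NP\N)  lex  "found"
[3,6] N  <  k=5
[6,7] ((NP\N)\PP)\N  lex  "read"
[3,7] (NP\N)\PP  <  k=6
[1,7] NP\N  <  k=3
[0,7] S  >  k=1

[0,7] S   >
  [0,1] "gave" : S/(NP\N)
  [1,7] NP\N   <
    [1,3] PP   <
      [1,2] "near" : NP
      [2,3] "liked" : PP\NP
    [3,7] (NP\N)\PP   <
      [3,6] N   <
        [3,5] NP\N   <
          [3,4] "clearly" : N\PP
          [4,5] "saw" : (NP\N)\(N\PP)
        [5,6] "found" : N\(NP\N)
      [6,7] "read" : ((NP\N)\PP)\N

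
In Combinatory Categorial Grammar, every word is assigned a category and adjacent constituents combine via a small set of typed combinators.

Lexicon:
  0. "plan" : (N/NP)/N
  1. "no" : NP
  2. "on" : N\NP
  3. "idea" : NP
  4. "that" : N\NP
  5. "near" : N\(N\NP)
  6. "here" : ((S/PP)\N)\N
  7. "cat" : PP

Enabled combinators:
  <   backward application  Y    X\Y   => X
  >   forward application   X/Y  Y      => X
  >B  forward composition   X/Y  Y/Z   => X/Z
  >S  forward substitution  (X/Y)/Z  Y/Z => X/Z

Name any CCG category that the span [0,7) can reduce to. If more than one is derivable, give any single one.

[0,8] S   >
  [0,7] S/PP   <
    [0,4] N   >
      [0,3] N/NP   >
        [0,1] "plan" : (N/NP)/N
        [1,3] N   <
          [1,2] "no" : NP
          [2,3] "on" : N\NP
      [3,4] "idea" : NP
    [4,7] (S/PP)\N   <
      [4,6] N   <
        [4,5] "that" : N\NP
        [5,6] "near" : N\(N\NP)
      [6,7] "here" : ((S/PP)\N)\N
  [7,8] "cat" : PP

S/PP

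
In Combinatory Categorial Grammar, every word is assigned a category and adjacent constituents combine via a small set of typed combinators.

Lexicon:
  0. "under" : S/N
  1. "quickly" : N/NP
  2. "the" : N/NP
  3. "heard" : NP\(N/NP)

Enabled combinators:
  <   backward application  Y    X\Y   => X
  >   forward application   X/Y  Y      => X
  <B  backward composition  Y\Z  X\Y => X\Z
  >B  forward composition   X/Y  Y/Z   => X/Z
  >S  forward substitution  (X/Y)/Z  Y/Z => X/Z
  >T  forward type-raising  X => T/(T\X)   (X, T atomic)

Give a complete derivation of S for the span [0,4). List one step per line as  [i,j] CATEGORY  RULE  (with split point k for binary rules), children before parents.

[0,1] S/N  lex  "under"
[1,2] N/NP  lex  "quickly"
[2,3] N/NP  lex  "the"
[3,4] NP\(N/NP)  lex  "heard"
[2,4] NP  <  k=3
[1,4] N  >  k=2
[0,4] S  >  k=1

[0,4] S   >
  [0,1] "under" : S/N
  [1,4] N   >
    [1,2] "quickly" : N/NP
    [2,4] NP   <
      [2,3] "the" : N/NP
      [3,4] "heard" : NP\(N/NP)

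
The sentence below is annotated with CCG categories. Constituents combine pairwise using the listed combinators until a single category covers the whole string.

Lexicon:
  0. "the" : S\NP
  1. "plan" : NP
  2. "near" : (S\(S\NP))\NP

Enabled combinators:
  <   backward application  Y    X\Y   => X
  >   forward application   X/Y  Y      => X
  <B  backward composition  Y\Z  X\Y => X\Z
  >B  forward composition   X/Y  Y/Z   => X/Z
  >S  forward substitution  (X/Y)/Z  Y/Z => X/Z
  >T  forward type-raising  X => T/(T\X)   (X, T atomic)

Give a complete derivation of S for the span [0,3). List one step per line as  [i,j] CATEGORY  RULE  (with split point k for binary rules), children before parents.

[0,1] S\NP  lex  "the"
[1,2] NP  lex  "plan"
[2,3] (S\(S\NP))\NP  lex  "near"
[1,3] S\(S\NP)  <  k=2
[0,3] S  <  k=1

[0,3] S   <
  [0,1] "the" : S\NP
  [1,3] S\(S\NP)   <
    [1,2] "plan" : NP
    [2,3] "near" : (S\(S\NP))\NP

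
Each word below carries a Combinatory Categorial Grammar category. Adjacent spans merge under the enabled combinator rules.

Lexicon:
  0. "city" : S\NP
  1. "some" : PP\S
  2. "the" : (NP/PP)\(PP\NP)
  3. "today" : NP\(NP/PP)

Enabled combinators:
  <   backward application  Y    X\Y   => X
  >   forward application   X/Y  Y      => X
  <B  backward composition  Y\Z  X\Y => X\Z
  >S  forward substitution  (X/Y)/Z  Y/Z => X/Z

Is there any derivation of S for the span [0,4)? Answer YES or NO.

S\NP PP\S (NP/PP)\(PP\NP) NP\(NP/PP)
CKY chart[0,4] = {NP}; S ∉ chart

NO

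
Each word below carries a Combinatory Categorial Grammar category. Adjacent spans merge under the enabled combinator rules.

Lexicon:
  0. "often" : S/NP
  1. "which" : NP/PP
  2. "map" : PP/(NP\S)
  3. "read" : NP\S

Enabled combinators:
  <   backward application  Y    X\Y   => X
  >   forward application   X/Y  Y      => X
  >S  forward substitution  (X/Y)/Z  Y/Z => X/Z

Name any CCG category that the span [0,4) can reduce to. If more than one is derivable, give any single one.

S

[0,4] S   >
  [0,1] "often" : S/NP
  [1,4] NP   >
    [1,2] "which" : NP/PP
    [2,4] PP   >
      [2,3] "map" : PP/(NP\S)
      [3,4] "read" : NP\S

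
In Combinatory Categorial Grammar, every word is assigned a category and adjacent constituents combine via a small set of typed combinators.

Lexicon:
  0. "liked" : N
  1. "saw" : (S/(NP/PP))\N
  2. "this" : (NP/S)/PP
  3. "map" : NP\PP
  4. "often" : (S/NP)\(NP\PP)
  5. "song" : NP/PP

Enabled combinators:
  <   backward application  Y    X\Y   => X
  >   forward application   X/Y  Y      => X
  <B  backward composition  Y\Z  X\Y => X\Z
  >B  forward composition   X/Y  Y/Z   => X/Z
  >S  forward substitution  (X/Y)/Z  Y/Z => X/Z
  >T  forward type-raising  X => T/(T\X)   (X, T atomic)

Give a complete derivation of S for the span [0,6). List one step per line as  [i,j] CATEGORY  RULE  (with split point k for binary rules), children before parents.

[0,6] S   >
  [0,2] S/(NP/PP)   <
    [0,1] "liked" : N
    [1,2] "saw" : (S/(NP/PP))\N
  [2,6] NP/PP   >S
    [2,3] "this" : (NP/S)/PP
    [3,6] S/PP   >B
      [3,5] S/NP   <
        [3,4] "map" : NP\PP
        [4,5] "often" : (S/NP)\(NP\PP)
      [5,6] "song" : NP/PP

[0,1] N  lex  "liked"
[1,2] (S/(NP/PP))\N  lex  "saw"
[0,2] S/(NP/PP)  <  k=1
[2,3] (NP/S)/PP  lex  "this"
[3,4] NP\PP  lex  "map"
[4,5] (S/NP)\(NP\PP)  lex  "often"
[3,5] S/NP  <  k=4
[5,6] NP/PP  lex  "song"
[3,6] S/PP  >B  k=5
[2,6] NP/PP  >S  k=3
[0,6] S  >  k=2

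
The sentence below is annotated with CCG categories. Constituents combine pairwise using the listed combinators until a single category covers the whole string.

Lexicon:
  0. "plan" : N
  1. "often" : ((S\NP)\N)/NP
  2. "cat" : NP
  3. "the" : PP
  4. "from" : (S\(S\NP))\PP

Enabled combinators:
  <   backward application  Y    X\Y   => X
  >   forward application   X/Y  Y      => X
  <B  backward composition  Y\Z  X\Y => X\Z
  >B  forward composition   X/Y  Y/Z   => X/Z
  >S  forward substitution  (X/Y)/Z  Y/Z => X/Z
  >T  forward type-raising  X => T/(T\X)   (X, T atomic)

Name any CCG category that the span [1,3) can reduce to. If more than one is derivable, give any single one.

[0,5] S   <
  [0,3] S\NP   <
    [0,1] "plan" : N
    [1,3] (S\NP)\N   >
      [1,2] "often" : ((S\NP)\N)/NP
      [2,3] "cat" : NP
  [3,5] S\(S\NP)   <
    [3,4] "the" : PP
    [4,5] "from" : (S\(S\NP))\PP

(S\NP)\N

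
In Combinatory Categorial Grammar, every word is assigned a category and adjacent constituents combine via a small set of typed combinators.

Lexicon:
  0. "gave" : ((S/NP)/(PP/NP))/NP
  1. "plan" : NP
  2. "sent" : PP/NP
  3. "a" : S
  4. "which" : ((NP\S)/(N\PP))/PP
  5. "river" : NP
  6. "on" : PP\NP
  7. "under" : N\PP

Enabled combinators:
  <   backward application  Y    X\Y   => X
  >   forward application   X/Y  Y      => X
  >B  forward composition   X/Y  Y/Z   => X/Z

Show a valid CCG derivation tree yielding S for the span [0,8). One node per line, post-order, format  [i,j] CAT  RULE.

[0,8] S   >
  [0,3] S/NP   >
    [0,2] (S/NP)/(PP/NP)   >
      [0,1] "gave" : ((S/NP)/(PP/NP))/NP
      [1,2] "plan" : NP
    [2,3] "sent" : PP/NP
  [3,8] NP   <
    [3,4] "a" : S
    [4,8] NP\S   >
      [4,7] (NP\S)/(N\PP)   >
        [4,5] "which" : ((NP\S)/(N\PP))/PP
        [5,7] PP   <
          [5,6] "river" : NP
          [6,7] "on" : PP\NP
      [7,8] "under" : N\PP

[0,1] ((S/NP)/(PP/NP))/NP  lex  "gave"
[1,2] NP  lex  "plan"
[0,2] (S/NP)/(PP/NP)  >  k=1
[2,3] PP/NP  lex  "sent"
[0,3] S/NP  >  k=2
[3,4] S  lex  "a"
[4,5] ((NP\S)/(N\PP))/PP  lex  "which"
[5,6] NP  lex  "river"
[6,7] PP\NP  lex  "on"
[5,7] PP  <  k=6
[4,7] (NP\S)/(N\PP)  >  k=5
[7,8] N\PP  lex  "under"
[4,8] NP\S  >  k=7
[3,8] NP  <  k=4
[0,8] S  >  k=3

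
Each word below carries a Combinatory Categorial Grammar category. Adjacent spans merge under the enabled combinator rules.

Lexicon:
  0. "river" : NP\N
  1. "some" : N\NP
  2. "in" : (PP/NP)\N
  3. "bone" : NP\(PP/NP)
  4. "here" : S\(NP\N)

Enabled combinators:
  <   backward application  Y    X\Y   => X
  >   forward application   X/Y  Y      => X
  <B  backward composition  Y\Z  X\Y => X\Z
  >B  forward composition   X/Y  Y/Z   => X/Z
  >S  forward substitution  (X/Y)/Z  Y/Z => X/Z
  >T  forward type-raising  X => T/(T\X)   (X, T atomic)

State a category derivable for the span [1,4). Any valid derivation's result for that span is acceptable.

[0,5] S   <
  [0,4] NP\N   <B
    [0,1] "river" : NP\N
    [1,4] NP\NP   <B
      [1,2] "some" : N\NP
      [2,4] NP\N   <B
        [2,3] "in" : (PP/NP)\N
        [3,4] "bone" : NP\(PP/NP)
  [4,5] "here" : S\(NP\N)

NP\NP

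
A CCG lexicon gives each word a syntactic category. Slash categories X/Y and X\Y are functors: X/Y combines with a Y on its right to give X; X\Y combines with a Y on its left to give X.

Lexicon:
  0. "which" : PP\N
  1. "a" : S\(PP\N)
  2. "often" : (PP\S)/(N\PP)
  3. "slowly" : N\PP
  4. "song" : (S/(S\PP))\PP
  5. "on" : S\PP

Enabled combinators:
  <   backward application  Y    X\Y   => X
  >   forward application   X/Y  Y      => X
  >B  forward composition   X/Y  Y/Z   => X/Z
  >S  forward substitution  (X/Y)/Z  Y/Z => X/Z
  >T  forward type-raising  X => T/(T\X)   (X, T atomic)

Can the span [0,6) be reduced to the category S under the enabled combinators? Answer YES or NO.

[0,6] S   >
  [0,5] S/(S\PP)   <
    [0,4] PP   <
      [0,2] S   <
        [0,1] "which" : PP\N
        [1,2] "a" : S\(PP\N)
      [2,4] PP\S   >
        [2,3] "often" : (PP\S)/(N\PP)
        [3,4] "slowly" : N\PP
    [4,5] "song" : (S/(S\PP))\PP
  [5,6] "on" : S\PP

YES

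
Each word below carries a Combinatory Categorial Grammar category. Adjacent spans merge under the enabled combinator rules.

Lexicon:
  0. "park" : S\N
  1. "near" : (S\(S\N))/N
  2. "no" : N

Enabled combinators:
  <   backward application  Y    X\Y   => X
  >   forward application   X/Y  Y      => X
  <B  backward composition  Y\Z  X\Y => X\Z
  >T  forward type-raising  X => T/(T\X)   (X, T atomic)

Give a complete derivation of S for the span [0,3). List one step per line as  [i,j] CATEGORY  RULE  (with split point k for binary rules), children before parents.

[0,3] S   <
  [0,1] "park" : S\N
  [1,3] S\(S\N)   >
    [1,2] "near" : (S\(S\N))/N
    [2,3] "no" : N

[0,1] S\N  lex  "park"
[1,2] (S\(S\N))/N  lex  "near"
[2,3] N  lex  "no"
[1,3] S\(S\N)  >  k=2
[0,3] S  <  k=1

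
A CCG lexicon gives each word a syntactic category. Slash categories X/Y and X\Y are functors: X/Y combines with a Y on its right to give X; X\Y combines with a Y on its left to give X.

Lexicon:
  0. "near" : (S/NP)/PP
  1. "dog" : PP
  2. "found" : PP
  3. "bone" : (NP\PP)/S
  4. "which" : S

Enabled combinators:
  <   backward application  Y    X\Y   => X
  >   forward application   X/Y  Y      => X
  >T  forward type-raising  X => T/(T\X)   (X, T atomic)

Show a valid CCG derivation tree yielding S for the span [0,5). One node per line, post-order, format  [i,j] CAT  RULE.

[0,5] S   >
  [0,2] S/NP   >
    [0,1] "near" : (S/NP)/PP
    [1,2] "dog" : PP
  [2,5] NP   >
    [2,3] NP/(NP\PP)   >T
      [2,3] "found" : PP
    [3,5] NP\PP   >
      [3,4] "bone" : (NP\PP)/S
      [4,5] "which" : S

[0,1] (S/NP)/PP  lex  "near"
[1,2] PP  lex  "dog"
[0,2] S/NP  >  k=1
[2,3] PP  lex  "found"
[2,3] NP/(NP\PP)  >T
[3,4] (NP\PP)/S  lex  "bone"
[4,5] S  lex  "which"
[3,5] NP\PP  >  k=4
[2,5] NP  >  k=3
[0,5] S  >  k=2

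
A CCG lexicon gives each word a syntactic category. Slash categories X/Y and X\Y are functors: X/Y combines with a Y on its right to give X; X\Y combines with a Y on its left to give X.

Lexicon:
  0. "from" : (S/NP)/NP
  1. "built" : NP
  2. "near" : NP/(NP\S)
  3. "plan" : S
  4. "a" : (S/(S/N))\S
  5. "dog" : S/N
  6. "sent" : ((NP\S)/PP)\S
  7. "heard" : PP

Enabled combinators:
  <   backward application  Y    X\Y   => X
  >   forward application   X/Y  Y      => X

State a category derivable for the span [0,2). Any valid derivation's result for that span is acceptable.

[0,8] S   >
  [0,2] S/NP   >
    [0,1] "from" : (S/NP)/NP
    [1,2] "built" : NP
  [2,8] NP   >
    [2,3] "near" : NP/(NP\S)
    [3,8] NP\S   >
      [3,7] (NP\S)/PP   <
        [3,6] S   >
          [3,5] S/(S/N)   <
            [3,4] "plan" : S
            [4,5] "a" : (S/(S/N))\S
          [5,6] "dog" : S/N
        [6,7] "sent" : ((NP\S)/PP)\S
      [7,8] "heard" : PP

S/NP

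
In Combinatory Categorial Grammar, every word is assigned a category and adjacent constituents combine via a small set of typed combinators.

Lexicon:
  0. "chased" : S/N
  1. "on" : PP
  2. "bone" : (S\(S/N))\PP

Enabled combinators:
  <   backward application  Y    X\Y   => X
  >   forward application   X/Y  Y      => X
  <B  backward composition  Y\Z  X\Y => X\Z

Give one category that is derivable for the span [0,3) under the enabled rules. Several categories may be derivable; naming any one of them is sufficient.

[0,3] S   <
  [0,1] "chased" : S/N
  [1,3] S\(S/N)   <
    [1,2] "on" : PP
    [2,3] "bone" : (S\(S/N))\PP

S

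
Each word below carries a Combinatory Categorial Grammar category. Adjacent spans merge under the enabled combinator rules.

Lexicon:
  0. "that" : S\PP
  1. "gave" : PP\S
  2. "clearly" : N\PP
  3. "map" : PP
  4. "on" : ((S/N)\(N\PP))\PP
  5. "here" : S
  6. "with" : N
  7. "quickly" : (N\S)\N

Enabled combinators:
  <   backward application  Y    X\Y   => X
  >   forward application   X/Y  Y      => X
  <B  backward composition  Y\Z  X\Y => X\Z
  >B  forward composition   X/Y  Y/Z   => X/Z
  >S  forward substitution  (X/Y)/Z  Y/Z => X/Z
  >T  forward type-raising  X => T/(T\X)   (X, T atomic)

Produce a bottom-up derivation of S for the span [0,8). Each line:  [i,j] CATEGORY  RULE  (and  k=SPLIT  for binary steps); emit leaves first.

[0,8] S   >
  [0,5] S/N   <
    [0,3] N\PP   <B
      [0,1] "that" : S\PP
      [1,3] N\S   <B
        [1,2] "gave" : PP\S
        [2,3] "clearly" : N\PP
    [3,5] (S/N)\(N\PP)   <
      [3,4] "map" : PP
      [4,5] "on" : ((S/N)\(N\PP))\PP
  [5,8] N   >
    [5,6] N/(N\S)   >T
      [5,6] "here" : S
    [6,8] N\S   <
      [6,7] "with" : N
      [7,8] "quickly" : (N\S)\N

[0,1] S\PP  lex  "that"
[1,2] PP\S  lex  "gave"
[2,3] N\PP  lex  "clearly"
[1,3] N\S  <B  k=2
[0,3] N\PP  <B  k=1
[3,4] PP  lex  "map"
[4,5] ((S/N)\(N\PP))\PP  lex  "on"
[3,5] (S/N)\(N\PP)  <  k=4
[0,5] S/N  <  k=3
[5,6] S  lex  "here"
[5,6] N/(N\S)  >T
[6,7] N  lex  "with"
[7,8] (N\S)\N  lex  "quickly"
[6,8] N\S  <  k=7
[5,8] N  >  k=6
[0,8] S  >  k=5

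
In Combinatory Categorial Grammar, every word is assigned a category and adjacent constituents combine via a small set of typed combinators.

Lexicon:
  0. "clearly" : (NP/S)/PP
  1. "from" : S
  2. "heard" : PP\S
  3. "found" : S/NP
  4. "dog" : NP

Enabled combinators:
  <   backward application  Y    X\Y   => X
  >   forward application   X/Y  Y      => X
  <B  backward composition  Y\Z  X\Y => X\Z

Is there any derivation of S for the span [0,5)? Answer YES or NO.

(NP/S)/PP S PP\S S/NP NP
CKY chart[0,5] = {NP}; S ∉ chart

NO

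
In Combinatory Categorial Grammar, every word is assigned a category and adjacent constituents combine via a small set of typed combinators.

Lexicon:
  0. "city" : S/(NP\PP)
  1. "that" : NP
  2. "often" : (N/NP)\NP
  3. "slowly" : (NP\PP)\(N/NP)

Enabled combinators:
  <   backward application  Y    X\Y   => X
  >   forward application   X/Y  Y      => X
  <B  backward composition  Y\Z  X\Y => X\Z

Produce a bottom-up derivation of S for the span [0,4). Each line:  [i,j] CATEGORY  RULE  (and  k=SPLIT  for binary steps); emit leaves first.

[0,1] S/(NP\PP)  lex  "city"
[1,2] NP  lex  "that"
[2,3] (N/NP)\NP  lex  "often"
[1,3] N/NP  <  k=2
[3,4] (NP\PP)\(N/NP)  lex  "slowly"
[1,4] NP\PP  <  k=3
[0,4] S  >  k=1

[0,4] S   >
  [0,1] "city" : S/(NP\PP)
  [1,4] NP\PP   <
    [1,3] N/NP   <
      [1,2] "that" : NP
      [2,3] "often" : (N/NP)\NP
    [3,4] "slowly" : (NP\PP)\(N/NP)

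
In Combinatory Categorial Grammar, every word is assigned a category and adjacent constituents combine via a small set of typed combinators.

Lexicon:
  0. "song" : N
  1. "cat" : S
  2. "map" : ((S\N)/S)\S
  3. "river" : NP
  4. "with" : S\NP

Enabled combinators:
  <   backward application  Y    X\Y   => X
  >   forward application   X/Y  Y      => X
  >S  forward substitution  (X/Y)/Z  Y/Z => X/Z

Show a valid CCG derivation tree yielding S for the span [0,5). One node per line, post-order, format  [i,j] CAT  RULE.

[0,1] N  lex  "song"
[1,2] S  lex  "cat"
[2,3] ((S\N)/S)\S  lex  "map"
[1,3] (S\N)/S  <  k=2
[3,4] NP  lex  "river"
[4,5] S\NP  lex  "with"
[3,5] S  <  k=4
[1,5] S\N  >  k=3
[0,5] S  <  k=1

[0,5] S   <
  [0,1] "song" : N
  [1,5] S\N   >
    [1,3] (S\N)/S   <
      [1,2] "cat" : S
      [2,3] "map" : ((S\N)/S)\S
    [3,5] S   <
      [3,4] "river" : NP
      [4,5] "with" : S\NP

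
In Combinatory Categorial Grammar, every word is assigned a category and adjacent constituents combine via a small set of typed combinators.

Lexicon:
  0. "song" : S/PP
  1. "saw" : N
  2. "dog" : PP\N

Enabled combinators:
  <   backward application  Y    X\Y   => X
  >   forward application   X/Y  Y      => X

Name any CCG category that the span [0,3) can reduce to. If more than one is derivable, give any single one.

S

[0,3] S   >
  [0,1] "song" : S/PP
  [1,3] PP   <
    [1,2] "saw" : N
    [2,3] "dog" : PP\N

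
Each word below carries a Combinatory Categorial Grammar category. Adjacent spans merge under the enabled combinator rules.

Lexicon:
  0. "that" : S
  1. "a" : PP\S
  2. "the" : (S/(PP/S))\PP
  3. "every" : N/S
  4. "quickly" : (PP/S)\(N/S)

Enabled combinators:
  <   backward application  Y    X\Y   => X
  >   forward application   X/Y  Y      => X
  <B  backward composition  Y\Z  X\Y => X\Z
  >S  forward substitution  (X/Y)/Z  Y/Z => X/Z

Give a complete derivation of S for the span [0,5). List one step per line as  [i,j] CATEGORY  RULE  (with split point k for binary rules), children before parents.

[0,5] S   >
  [0,3] S/(PP/S)   <
    [0,2] PP   <
      [0,1] "that" : S
      [1,2] "a" : PP\S
    [2,3] "the" : (S/(PP/S))\PP
  [3,5] PP/S   <
    [3,4] "every" : N/S
    [4,5] "quickly" : (PP/S)\(N/S)

[0,1] S  lex  "that"
[1,2] PP\S  lex  "a"
[0,2] PP  <  k=1
[2,3] (S/(PP/S))\PP  lex  "the"
[0,3] S/(PP/S)  <  k=2
[3,4] N/S  lex  "every"
[4,5] (PP/S)\(N/S)  lex  "quickly"
[3,5] PP/S  <  k=4
[0,5] S  >  k=3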